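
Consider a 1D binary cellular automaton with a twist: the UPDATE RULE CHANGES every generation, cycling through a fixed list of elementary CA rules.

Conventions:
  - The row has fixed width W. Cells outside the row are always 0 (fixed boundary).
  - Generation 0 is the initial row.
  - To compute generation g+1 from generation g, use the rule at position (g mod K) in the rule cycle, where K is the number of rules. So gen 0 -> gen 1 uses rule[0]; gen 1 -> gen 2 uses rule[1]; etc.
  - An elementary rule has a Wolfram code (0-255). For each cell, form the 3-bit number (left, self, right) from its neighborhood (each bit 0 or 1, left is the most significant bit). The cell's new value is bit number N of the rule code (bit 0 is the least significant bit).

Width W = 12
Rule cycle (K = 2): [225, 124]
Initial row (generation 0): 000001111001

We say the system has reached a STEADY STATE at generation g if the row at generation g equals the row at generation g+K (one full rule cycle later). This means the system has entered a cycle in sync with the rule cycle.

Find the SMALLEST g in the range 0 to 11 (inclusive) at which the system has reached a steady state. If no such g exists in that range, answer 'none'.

Answer: none

Derivation:
Gen 0: 000001111001
Gen 1 (rule 225): 111100111000
Gen 2 (rule 124): 100110101100
Gen 3 (rule 225): 000011010101
Gen 4 (rule 124): 000011111111
Gen 5 (rule 225): 111001111111
Gen 6 (rule 124): 101101000001
Gen 7 (rule 225): 010110011100
Gen 8 (rule 124): 011111010110
Gen 9 (rule 225): 001111101010
Gen 10 (rule 124): 001000111111
Gen 11 (rule 225): 100010011111
Gen 12 (rule 124): 110011010001
Gen 13 (rule 225): 010001100100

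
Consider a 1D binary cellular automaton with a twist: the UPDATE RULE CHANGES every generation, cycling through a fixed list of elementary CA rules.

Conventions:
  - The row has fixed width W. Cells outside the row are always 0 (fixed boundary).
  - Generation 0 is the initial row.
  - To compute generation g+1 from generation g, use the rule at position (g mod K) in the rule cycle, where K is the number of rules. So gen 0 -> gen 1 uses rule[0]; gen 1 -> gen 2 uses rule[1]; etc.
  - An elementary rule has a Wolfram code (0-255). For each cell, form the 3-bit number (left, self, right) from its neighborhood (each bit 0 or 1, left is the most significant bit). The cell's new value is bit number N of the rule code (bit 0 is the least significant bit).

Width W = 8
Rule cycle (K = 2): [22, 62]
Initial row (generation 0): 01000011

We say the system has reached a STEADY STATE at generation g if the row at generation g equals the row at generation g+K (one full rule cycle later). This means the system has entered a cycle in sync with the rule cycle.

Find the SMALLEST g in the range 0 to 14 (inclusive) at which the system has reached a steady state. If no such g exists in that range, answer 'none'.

Gen 0: 01000011
Gen 1 (rule 22): 11100100
Gen 2 (rule 62): 10011110
Gen 3 (rule 22): 11100001
Gen 4 (rule 62): 10010011
Gen 5 (rule 22): 11111100
Gen 6 (rule 62): 10000010
Gen 7 (rule 22): 11000111
Gen 8 (rule 62): 10101100
Gen 9 (rule 22): 10100010
Gen 10 (rule 62): 11110111
Gen 11 (rule 22): 00000000
Gen 12 (rule 62): 00000000
Gen 13 (rule 22): 00000000
Gen 14 (rule 62): 00000000
Gen 15 (rule 22): 00000000
Gen 16 (rule 62): 00000000

Answer: 11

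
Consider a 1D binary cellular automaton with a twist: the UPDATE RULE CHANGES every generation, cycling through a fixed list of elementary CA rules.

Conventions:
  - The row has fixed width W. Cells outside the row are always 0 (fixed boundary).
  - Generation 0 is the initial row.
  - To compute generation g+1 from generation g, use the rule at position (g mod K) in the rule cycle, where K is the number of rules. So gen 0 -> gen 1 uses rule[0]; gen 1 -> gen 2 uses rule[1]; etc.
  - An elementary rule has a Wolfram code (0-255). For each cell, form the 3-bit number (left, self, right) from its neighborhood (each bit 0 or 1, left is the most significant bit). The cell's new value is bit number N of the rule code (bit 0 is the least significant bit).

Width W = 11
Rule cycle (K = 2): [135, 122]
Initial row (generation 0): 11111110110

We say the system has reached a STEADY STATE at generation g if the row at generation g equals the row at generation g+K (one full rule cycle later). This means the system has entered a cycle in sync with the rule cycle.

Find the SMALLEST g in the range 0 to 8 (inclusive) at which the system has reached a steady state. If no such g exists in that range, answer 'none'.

Answer: none

Derivation:
Gen 0: 11111110110
Gen 1 (rule 135): 01111100000
Gen 2 (rule 122): 11000110000
Gen 3 (rule 135): 00011000111
Gen 4 (rule 122): 00111101101
Gen 5 (rule 135): 11011000001
Gen 6 (rule 122): 11111100010
Gen 7 (rule 135): 01111001110
Gen 8 (rule 122): 11001111011
Gen 9 (rule 135): 00010110000
Gen 10 (rule 122): 00101111000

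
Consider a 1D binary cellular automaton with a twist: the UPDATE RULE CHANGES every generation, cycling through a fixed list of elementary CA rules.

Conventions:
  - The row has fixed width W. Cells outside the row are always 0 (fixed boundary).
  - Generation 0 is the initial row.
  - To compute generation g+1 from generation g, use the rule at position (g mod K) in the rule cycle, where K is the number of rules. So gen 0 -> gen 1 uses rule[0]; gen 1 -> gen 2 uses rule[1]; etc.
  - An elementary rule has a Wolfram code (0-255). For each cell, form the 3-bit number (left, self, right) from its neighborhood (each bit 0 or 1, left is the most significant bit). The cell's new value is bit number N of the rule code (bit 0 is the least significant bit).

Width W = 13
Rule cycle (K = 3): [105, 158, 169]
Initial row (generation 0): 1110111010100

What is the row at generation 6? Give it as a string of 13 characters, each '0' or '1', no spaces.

Gen 0: 1110111010100
Gen 1 (rule 105): 1011101101001
Gen 2 (rule 158): 1011001001111
Gen 3 (rule 169): 0110000001110
Gen 4 (rule 105): 0110111101010
Gen 5 (rule 158): 1100111001011
Gen 6 (rule 169): 1000110000110

Answer: 1000110000110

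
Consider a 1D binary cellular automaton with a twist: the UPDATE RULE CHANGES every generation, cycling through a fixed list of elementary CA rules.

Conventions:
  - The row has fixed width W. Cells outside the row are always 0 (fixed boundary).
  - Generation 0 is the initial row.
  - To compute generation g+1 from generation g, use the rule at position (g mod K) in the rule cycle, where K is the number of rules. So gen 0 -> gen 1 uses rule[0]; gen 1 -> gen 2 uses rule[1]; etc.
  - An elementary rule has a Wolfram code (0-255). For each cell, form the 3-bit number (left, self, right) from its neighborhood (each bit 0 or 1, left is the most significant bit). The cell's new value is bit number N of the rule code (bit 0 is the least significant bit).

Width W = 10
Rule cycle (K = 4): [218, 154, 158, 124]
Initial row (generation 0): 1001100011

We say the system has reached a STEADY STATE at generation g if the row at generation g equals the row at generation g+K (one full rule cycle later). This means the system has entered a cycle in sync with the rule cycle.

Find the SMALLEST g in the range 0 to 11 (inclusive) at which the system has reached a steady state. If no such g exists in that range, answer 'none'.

Answer: 1

Derivation:
Gen 0: 1001100011
Gen 1 (rule 218): 0111110111
Gen 2 (rule 154): 1111100110
Gen 3 (rule 158): 1111011101
Gen 4 (rule 124): 1001110111
Gen 5 (rule 218): 0111110111
Gen 6 (rule 154): 1111100110
Gen 7 (rule 158): 1111011101
Gen 8 (rule 124): 1001110111
Gen 9 (rule 218): 0111110111
Gen 10 (rule 154): 1111100110
Gen 11 (rule 158): 1111011101
Gen 12 (rule 124): 1001110111
Gen 13 (rule 218): 0111110111
Gen 14 (rule 154): 1111100110
Gen 15 (rule 158): 1111011101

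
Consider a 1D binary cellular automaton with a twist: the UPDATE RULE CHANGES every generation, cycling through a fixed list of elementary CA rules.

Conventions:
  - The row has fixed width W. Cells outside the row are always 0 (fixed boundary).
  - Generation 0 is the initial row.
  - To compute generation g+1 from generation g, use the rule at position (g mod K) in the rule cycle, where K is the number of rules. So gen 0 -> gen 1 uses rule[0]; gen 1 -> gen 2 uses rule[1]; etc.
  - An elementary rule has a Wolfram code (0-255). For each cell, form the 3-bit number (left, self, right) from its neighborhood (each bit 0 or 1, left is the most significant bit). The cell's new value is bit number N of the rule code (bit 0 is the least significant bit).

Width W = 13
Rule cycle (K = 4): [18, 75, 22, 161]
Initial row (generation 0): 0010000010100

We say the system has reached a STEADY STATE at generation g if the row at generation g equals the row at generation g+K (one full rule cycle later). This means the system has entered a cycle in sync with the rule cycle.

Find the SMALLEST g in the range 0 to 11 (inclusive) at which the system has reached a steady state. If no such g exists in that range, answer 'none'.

Answer: 5

Derivation:
Gen 0: 0010000010100
Gen 1 (rule 18): 0101000100010
Gen 2 (rule 75): 1000011001100
Gen 3 (rule 22): 1100100110010
Gen 4 (rule 161): 0000000000000
Gen 5 (rule 18): 0000000000000
Gen 6 (rule 75): 1111111111111
Gen 7 (rule 22): 0000000000000
Gen 8 (rule 161): 1111111111111
Gen 9 (rule 18): 0000000000000
Gen 10 (rule 75): 1111111111111
Gen 11 (rule 22): 0000000000000
Gen 12 (rule 161): 1111111111111
Gen 13 (rule 18): 0000000000000
Gen 14 (rule 75): 1111111111111
Gen 15 (rule 22): 0000000000000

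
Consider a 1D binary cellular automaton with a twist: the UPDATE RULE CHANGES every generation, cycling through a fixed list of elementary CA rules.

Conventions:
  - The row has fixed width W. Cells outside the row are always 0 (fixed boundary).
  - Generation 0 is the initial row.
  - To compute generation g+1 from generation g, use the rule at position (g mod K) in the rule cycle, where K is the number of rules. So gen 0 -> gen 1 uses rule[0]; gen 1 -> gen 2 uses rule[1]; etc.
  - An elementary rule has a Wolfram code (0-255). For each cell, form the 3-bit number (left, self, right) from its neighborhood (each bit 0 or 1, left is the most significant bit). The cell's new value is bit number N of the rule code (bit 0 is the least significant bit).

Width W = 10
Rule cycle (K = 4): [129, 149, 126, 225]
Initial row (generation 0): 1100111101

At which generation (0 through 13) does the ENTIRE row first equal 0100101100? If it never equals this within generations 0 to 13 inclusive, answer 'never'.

Gen 0: 1100111101
Gen 1 (rule 129): 0000011000
Gen 2 (rule 149): 1111000111
Gen 3 (rule 126): 1001101101
Gen 4 (rule 225): 0000110110
Gen 5 (rule 129): 1110000000
Gen 6 (rule 149): 0101111111
Gen 7 (rule 126): 1111000001
Gen 8 (rule 225): 0111011100
Gen 9 (rule 129): 0010001001
Gen 10 (rule 149): 1011101101
Gen 11 (rule 126): 1110111111
Gen 12 (rule 225): 0111011111
Gen 13 (rule 129): 0010001110

Answer: never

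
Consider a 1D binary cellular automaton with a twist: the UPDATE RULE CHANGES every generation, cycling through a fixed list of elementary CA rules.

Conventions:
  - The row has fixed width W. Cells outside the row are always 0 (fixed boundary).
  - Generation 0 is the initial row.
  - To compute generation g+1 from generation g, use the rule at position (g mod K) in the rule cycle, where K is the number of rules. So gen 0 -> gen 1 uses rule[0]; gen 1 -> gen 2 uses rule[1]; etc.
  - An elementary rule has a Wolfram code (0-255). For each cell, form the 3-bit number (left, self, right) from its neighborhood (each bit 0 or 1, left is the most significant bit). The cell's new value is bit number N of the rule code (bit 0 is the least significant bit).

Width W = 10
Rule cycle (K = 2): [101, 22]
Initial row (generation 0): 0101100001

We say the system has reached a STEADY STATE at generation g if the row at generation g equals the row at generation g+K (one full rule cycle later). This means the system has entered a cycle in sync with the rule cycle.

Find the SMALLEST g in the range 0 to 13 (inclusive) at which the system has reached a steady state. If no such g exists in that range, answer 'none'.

Answer: 6

Derivation:
Gen 0: 0101100001
Gen 1 (rule 101): 0110101101
Gen 2 (rule 22): 1000100001
Gen 3 (rule 101): 1010101101
Gen 4 (rule 22): 1010100001
Gen 5 (rule 101): 1111101101
Gen 6 (rule 22): 0000000001
Gen 7 (rule 101): 1111111101
Gen 8 (rule 22): 0000000001
Gen 9 (rule 101): 1111111101
Gen 10 (rule 22): 0000000001
Gen 11 (rule 101): 1111111101
Gen 12 (rule 22): 0000000001
Gen 13 (rule 101): 1111111101
Gen 14 (rule 22): 0000000001
Gen 15 (rule 101): 1111111101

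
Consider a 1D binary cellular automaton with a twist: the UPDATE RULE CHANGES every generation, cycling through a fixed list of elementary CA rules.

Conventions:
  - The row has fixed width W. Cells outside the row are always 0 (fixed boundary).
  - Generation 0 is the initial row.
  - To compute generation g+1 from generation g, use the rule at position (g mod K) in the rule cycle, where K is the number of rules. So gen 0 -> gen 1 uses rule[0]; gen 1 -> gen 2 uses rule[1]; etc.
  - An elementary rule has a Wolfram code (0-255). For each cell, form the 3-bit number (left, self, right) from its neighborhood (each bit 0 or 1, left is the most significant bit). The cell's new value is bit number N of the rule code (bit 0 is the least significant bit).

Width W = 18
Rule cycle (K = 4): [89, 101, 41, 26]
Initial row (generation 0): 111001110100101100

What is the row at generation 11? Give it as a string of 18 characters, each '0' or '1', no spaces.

Gen 0: 111001110100101100
Gen 1 (rule 89): 101101010010001111
Gen 2 (rule 101): 110111110010100001
Gen 3 (rule 41): 101100000001001100
Gen 4 (rule 26): 001010000010111010
Gen 5 (rule 89): 100001111000101001
Gen 6 (rule 101): 101100001010111001
Gen 7 (rule 41): 011001100101100000
Gen 8 (rule 26): 110111011001010000
Gen 9 (rule 89): 110101011100001111
Gen 10 (rule 101): 011111100101100001
Gen 11 (rule 41): 010000000011001100

Answer: 010000000011001100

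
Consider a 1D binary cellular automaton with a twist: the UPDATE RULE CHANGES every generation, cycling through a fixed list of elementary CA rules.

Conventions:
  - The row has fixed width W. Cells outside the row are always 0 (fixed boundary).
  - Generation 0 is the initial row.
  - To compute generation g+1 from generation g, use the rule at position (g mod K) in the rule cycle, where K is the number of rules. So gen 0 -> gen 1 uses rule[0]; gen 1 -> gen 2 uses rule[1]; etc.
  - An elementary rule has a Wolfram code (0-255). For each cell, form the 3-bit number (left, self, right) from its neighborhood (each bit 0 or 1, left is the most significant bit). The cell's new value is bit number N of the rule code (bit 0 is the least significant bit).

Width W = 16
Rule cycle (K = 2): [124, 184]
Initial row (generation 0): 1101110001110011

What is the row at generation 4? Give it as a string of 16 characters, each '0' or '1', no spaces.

Answer: 0111111101111110

Derivation:
Gen 0: 1101110001110011
Gen 1 (rule 124): 1111011001011011
Gen 2 (rule 184): 1110110100110110
Gen 3 (rule 124): 1011111110111111
Gen 4 (rule 184): 0111111101111110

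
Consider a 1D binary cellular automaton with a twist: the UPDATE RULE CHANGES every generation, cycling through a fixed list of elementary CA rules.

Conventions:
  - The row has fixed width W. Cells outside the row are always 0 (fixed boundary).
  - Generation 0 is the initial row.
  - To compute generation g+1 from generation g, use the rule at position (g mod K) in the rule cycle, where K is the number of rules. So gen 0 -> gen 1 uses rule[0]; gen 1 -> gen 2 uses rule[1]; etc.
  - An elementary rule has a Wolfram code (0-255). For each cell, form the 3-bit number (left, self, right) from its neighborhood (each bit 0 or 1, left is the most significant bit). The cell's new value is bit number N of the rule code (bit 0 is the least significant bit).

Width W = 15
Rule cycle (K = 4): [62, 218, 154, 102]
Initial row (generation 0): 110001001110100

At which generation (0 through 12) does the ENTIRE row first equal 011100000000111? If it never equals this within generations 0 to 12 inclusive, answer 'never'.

Gen 0: 110001001110100
Gen 1 (rule 62): 101011111001110
Gen 2 (rule 218): 000011111111111
Gen 3 (rule 154): 000111111111110
Gen 4 (rule 102): 001000000000010
Gen 5 (rule 62): 011100000000111
Gen 6 (rule 218): 111110000001111
Gen 7 (rule 154): 111101000011110
Gen 8 (rule 102): 000111000100010
Gen 9 (rule 62): 001100101110111
Gen 10 (rule 218): 011111001110111
Gen 11 (rule 154): 111110111100110
Gen 12 (rule 102): 000011000101010

Answer: 5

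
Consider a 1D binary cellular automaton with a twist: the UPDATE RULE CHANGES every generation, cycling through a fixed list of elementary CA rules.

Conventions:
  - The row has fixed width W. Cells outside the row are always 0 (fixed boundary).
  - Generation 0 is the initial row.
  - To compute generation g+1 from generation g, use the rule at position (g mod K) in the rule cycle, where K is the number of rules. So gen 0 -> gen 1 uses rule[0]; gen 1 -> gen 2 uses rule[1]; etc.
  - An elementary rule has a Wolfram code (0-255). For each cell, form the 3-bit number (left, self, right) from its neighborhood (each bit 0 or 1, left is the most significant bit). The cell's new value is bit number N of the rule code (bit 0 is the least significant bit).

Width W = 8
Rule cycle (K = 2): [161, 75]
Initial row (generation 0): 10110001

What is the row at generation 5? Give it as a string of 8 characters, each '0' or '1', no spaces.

Answer: 01111110

Derivation:
Gen 0: 10110001
Gen 1 (rule 161): 01000100
Gen 2 (rule 75): 10011001
Gen 3 (rule 161): 00000000
Gen 4 (rule 75): 11111111
Gen 5 (rule 161): 01111110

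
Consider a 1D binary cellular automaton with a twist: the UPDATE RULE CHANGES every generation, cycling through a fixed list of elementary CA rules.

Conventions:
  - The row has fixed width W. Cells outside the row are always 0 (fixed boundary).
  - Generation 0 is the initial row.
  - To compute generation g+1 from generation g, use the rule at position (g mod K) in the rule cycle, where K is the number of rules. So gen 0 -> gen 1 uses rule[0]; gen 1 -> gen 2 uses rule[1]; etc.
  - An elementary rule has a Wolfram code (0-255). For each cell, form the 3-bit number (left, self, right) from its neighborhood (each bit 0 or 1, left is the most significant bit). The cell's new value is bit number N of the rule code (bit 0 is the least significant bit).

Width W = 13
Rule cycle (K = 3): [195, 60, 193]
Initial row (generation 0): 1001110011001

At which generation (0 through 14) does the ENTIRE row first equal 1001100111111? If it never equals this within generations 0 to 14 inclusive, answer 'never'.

Answer: 3

Derivation:
Gen 0: 1001110011001
Gen 1 (rule 195): 0010110101010
Gen 2 (rule 60): 0011101111111
Gen 3 (rule 193): 1001100111111
Gen 4 (rule 195): 0010101011111
Gen 5 (rule 60): 0011111110000
Gen 6 (rule 193): 1001111110111
Gen 7 (rule 195): 0010111110011
Gen 8 (rule 60): 0011100001010
Gen 9 (rule 193): 1001101100000
Gen 10 (rule 195): 0010100101111
Gen 11 (rule 60): 0011110111000
Gen 12 (rule 193): 1001110011011
Gen 13 (rule 195): 0010110101001
Gen 14 (rule 60): 0011101111101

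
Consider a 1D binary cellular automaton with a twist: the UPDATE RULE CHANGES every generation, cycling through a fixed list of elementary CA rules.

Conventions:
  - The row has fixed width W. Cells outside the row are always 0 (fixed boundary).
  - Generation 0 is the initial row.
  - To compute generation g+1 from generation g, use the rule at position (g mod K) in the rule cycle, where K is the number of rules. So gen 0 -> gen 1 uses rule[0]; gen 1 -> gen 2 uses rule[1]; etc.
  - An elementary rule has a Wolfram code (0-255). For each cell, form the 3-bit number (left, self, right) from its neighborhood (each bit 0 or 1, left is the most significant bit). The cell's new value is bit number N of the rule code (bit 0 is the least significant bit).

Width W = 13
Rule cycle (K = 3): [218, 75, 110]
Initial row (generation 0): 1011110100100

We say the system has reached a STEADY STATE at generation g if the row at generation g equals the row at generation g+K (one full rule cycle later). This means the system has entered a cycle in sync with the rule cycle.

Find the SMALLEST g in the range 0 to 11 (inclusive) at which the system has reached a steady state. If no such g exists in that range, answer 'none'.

Gen 0: 1011110100100
Gen 1 (rule 218): 0011110011010
Gen 2 (rule 75): 1110010111000
Gen 3 (rule 110): 1010111101000
Gen 4 (rule 218): 0000111100100
Gen 5 (rule 75): 1111100101001
Gen 6 (rule 110): 1000101111011
Gen 7 (rule 218): 0101001111011
Gen 8 (rule 75): 1000011001011
Gen 9 (rule 110): 1000111011111
Gen 10 (rule 218): 0101111011111
Gen 11 (rule 75): 1001001010001
Gen 12 (rule 110): 1011011110011
Gen 13 (rule 218): 0011011111111
Gen 14 (rule 75): 1111010000001

Answer: none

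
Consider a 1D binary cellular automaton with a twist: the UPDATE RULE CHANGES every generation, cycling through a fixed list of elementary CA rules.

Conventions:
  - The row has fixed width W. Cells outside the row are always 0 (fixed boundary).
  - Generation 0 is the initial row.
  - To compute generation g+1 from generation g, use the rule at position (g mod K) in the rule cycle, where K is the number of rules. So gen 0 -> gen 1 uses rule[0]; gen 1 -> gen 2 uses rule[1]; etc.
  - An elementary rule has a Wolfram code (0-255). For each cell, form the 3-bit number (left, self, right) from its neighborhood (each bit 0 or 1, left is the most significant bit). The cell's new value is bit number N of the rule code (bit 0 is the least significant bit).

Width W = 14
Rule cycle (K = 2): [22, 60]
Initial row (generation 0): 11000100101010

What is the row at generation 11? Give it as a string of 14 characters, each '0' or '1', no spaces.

Answer: 01001010011110

Derivation:
Gen 0: 11000100101010
Gen 1 (rule 22): 00101111101011
Gen 2 (rule 60): 00111000011110
Gen 3 (rule 22): 01000100100001
Gen 4 (rule 60): 01100110110001
Gen 5 (rule 22): 10011000001011
Gen 6 (rule 60): 11010100001110
Gen 7 (rule 22): 00010110010001
Gen 8 (rule 60): 00011101011001
Gen 9 (rule 22): 00100001000111
Gen 10 (rule 60): 00110001100100
Gen 11 (rule 22): 01001010011110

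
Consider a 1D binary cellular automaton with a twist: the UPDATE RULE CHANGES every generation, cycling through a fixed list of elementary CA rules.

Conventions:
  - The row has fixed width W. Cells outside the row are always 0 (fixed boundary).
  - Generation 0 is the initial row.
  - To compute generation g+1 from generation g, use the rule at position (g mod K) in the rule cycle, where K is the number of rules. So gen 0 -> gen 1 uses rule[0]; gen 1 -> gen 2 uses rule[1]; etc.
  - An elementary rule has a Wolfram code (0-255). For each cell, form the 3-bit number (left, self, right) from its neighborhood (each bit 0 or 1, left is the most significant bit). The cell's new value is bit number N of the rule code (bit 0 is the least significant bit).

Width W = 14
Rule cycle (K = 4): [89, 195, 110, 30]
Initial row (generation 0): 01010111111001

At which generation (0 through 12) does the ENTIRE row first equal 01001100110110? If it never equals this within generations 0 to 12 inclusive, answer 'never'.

Gen 0: 01010111111001
Gen 1 (rule 89): 00000100001100
Gen 2 (rule 195): 11111001110101
Gen 3 (rule 110): 10001011011111
Gen 4 (rule 30): 11011010010000
Gen 5 (rule 89): 11011001001111
Gen 6 (rule 195): 01001010010111
Gen 7 (rule 110): 11011110111101
Gen 8 (rule 30): 10010000100001
Gen 9 (rule 89): 01001110011100
Gen 10 (rule 195): 10010110101101
Gen 11 (rule 110): 10111111111111
Gen 12 (rule 30): 10100000000000

Answer: never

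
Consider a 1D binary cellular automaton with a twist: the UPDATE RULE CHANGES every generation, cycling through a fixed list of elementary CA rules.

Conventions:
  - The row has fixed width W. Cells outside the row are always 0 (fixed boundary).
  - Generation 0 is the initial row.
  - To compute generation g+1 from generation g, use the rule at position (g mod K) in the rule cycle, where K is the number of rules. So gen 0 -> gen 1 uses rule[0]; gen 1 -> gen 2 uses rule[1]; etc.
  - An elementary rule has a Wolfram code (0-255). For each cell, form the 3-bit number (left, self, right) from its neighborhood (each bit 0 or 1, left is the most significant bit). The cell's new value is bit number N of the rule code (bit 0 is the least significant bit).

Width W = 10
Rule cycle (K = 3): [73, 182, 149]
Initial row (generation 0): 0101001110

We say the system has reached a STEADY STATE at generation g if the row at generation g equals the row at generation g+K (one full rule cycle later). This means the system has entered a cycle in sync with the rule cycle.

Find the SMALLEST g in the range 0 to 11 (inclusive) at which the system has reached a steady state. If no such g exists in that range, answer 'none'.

Gen 0: 0101001110
Gen 1 (rule 73): 0000001010
Gen 2 (rule 182): 0000011111
Gen 3 (rule 149): 1111001110
Gen 4 (rule 73): 1001001010
Gen 5 (rule 182): 1111111111
Gen 6 (rule 149): 0111111110
Gen 7 (rule 73): 0100000010
Gen 8 (rule 182): 1110000111
Gen 9 (rule 149): 0101110010
Gen 10 (rule 73): 0001010000
Gen 11 (rule 182): 0011111000
Gen 12 (rule 149): 1001110111
Gen 13 (rule 73): 0001010101
Gen 14 (rule 182): 0011111111

Answer: none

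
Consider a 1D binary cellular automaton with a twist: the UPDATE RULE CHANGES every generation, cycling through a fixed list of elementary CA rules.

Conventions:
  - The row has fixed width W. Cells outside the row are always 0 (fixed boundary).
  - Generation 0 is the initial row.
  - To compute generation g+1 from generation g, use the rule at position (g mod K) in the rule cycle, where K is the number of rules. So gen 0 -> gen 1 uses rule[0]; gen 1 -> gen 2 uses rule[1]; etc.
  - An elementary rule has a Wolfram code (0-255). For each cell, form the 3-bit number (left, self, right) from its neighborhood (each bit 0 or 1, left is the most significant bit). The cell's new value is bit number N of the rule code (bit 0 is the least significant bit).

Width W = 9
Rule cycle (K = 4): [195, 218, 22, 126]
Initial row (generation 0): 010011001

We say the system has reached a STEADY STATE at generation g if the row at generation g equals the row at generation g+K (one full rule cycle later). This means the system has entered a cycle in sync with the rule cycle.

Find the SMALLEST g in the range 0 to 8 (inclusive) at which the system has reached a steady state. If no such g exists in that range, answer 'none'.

Answer: 6

Derivation:
Gen 0: 010011001
Gen 1 (rule 195): 100101010
Gen 2 (rule 218): 011000001
Gen 3 (rule 22): 100100011
Gen 4 (rule 126): 111110111
Gen 5 (rule 195): 011110011
Gen 6 (rule 218): 111111111
Gen 7 (rule 22): 000000000
Gen 8 (rule 126): 000000000
Gen 9 (rule 195): 111111111
Gen 10 (rule 218): 111111111
Gen 11 (rule 22): 000000000
Gen 12 (rule 126): 000000000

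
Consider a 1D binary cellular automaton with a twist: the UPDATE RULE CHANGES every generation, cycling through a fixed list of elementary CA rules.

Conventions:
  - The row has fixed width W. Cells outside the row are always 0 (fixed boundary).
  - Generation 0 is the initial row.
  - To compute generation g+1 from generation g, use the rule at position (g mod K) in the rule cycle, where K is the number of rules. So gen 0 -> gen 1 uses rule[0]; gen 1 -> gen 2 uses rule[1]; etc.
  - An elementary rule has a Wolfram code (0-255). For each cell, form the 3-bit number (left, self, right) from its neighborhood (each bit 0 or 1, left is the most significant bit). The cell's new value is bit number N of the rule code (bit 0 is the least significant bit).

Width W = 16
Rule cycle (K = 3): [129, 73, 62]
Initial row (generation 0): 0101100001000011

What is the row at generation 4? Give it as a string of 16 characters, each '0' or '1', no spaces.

Gen 0: 0101100001000011
Gen 1 (rule 129): 0000001100011000
Gen 2 (rule 73): 1111101101011011
Gen 3 (rule 62): 1000011011110110
Gen 4 (rule 129): 0011000001100000

Answer: 0011000001100000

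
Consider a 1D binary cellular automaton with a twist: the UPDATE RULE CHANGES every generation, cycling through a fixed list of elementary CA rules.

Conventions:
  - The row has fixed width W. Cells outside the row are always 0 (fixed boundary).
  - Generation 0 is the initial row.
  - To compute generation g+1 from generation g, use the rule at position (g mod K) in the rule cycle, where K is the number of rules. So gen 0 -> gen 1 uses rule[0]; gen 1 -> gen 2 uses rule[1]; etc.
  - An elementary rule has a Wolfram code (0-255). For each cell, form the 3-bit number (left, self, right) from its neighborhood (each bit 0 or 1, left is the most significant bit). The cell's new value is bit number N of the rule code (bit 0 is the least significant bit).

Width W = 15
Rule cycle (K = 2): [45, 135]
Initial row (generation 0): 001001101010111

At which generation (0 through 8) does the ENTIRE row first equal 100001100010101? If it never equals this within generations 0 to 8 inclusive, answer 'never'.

Gen 0: 001001101010111
Gen 1 (rule 45): 101001011111100
Gen 2 (rule 135): 101011001111001
Gen 3 (rule 45): 111110001000001
Gen 4 (rule 135): 011100111011111
Gen 5 (rule 45): 010000100110000
Gen 6 (rule 135): 110111101000111
Gen 7 (rule 45): 101100011010100
Gen 8 (rule 135): 100001100010101

Answer: 8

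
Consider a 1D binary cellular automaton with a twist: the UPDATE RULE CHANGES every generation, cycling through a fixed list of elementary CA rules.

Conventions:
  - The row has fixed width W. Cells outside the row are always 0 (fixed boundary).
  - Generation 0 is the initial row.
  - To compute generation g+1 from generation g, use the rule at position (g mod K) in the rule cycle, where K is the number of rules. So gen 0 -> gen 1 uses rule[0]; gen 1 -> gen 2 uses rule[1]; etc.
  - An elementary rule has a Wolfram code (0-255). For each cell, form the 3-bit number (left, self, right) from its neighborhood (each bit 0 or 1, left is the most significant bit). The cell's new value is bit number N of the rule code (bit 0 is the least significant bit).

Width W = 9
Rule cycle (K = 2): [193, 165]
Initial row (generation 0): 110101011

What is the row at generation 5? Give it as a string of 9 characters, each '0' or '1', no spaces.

Gen 0: 110101011
Gen 1 (rule 193): 010000001
Gen 2 (rule 165): 010111101
Gen 3 (rule 193): 000011100
Gen 4 (rule 165): 111001001
Gen 5 (rule 193): 011000000

Answer: 011000000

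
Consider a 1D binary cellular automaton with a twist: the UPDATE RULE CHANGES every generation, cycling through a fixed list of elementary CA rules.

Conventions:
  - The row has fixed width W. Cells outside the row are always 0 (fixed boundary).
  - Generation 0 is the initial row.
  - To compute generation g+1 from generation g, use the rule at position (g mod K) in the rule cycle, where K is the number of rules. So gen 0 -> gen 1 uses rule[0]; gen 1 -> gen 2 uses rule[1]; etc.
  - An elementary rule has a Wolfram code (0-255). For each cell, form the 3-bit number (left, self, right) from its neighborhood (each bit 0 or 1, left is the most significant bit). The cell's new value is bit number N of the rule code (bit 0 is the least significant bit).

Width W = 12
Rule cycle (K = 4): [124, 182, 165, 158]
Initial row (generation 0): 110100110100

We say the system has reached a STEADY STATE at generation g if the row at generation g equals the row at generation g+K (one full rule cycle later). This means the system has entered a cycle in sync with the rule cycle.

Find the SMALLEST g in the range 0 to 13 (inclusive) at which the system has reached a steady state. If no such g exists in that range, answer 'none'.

Gen 0: 110100110100
Gen 1 (rule 124): 111110111110
Gen 2 (rule 182): 011101011101
Gen 3 (rule 165): 001011101011
Gen 4 (rule 158): 011011001010
Gen 5 (rule 124): 011111101111
Gen 6 (rule 182): 101111010110
Gen 7 (rule 165): 110110111000
Gen 8 (rule 158): 100100110100
Gen 9 (rule 124): 110110111110
Gen 10 (rule 182): 001001011101
Gen 11 (rule 165): 101001101011
Gen 12 (rule 158): 101111001010
Gen 13 (rule 124): 111001101111
Gen 14 (rule 182): 010110010110
Gen 15 (rule 165): 011000011000
Gen 16 (rule 158): 110100110100
Gen 17 (rule 124): 111110111110

Answer: none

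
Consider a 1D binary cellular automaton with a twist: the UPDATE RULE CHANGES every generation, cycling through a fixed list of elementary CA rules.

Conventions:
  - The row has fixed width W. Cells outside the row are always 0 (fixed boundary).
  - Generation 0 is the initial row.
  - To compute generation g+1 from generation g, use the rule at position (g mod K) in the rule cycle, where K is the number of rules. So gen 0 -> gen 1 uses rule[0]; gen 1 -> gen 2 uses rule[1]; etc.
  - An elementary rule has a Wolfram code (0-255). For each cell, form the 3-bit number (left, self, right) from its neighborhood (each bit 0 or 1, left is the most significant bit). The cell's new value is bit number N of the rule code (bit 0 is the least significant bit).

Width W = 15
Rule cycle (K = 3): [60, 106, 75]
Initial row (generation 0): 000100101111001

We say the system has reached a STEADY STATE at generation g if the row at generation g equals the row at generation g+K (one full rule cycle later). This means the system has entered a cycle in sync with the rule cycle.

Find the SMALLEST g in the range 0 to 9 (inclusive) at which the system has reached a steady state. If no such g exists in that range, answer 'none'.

Answer: none

Derivation:
Gen 0: 000100101111001
Gen 1 (rule 60): 000110111000101
Gen 2 (rule 106): 001111101001010
Gen 3 (rule 75): 111000100010000
Gen 4 (rule 60): 100100110011000
Gen 5 (rule 106): 001001110111000
Gen 6 (rule 75): 110011010101011
Gen 7 (rule 60): 101010111111110
Gen 8 (rule 106): 010101100000010
Gen 9 (rule 75): 100001101111100
Gen 10 (rule 60): 110001011000010
Gen 11 (rule 106): 110010111000100
Gen 12 (rule 75): 110100101011001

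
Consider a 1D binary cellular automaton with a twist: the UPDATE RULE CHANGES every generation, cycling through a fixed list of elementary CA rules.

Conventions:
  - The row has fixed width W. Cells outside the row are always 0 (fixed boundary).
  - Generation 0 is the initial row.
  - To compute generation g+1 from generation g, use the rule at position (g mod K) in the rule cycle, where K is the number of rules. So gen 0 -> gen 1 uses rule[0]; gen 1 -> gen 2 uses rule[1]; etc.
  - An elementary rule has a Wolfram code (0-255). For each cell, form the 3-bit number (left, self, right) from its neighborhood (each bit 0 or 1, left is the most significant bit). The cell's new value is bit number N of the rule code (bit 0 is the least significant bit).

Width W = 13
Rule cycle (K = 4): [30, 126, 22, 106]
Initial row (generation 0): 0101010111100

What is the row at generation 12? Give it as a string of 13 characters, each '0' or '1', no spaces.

Gen 0: 0101010111100
Gen 1 (rule 30): 1101010100010
Gen 2 (rule 126): 1111111110111
Gen 3 (rule 22): 0000000000000
Gen 4 (rule 106): 0000000000000
Gen 5 (rule 30): 0000000000000
Gen 6 (rule 126): 0000000000000
Gen 7 (rule 22): 0000000000000
Gen 8 (rule 106): 0000000000000
Gen 9 (rule 30): 0000000000000
Gen 10 (rule 126): 0000000000000
Gen 11 (rule 22): 0000000000000
Gen 12 (rule 106): 0000000000000

Answer: 0000000000000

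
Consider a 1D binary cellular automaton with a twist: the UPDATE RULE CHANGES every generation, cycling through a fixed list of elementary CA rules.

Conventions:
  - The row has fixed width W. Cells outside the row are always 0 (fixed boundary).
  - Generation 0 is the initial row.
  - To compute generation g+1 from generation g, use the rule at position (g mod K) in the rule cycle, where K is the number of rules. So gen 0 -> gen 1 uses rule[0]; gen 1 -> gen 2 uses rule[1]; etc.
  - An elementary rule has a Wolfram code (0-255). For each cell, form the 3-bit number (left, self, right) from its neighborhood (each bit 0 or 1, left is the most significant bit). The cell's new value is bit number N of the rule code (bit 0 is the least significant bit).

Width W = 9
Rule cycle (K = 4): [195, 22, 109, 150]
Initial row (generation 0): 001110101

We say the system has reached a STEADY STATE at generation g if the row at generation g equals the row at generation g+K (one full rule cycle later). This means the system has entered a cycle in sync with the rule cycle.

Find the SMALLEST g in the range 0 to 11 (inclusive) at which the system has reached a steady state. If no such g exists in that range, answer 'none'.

Answer: none

Derivation:
Gen 0: 001110101
Gen 1 (rule 195): 110110000
Gen 2 (rule 22): 000001000
Gen 3 (rule 109): 111101011
Gen 4 (rule 150): 011001000
Gen 5 (rule 195): 101010011
Gen 6 (rule 22): 101011100
Gen 7 (rule 109): 111110101
Gen 8 (rule 150): 011100101
Gen 9 (rule 195): 101101000
Gen 10 (rule 22): 100001100
Gen 11 (rule 109): 101101101
Gen 12 (rule 150): 100000001
Gen 13 (rule 195): 001111110
Gen 14 (rule 22): 010000001
Gen 15 (rule 109): 010111101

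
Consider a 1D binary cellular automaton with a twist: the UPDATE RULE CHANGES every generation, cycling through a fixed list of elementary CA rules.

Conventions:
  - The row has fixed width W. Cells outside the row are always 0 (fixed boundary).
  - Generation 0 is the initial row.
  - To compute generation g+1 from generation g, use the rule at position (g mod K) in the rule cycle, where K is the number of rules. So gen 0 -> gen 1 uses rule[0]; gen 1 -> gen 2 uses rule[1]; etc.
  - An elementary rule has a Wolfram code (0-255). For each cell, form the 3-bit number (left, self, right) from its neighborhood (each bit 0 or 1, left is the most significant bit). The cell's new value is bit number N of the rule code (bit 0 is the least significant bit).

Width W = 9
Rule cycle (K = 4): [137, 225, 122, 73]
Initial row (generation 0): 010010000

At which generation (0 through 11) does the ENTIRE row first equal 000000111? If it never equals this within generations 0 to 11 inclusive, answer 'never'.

Gen 0: 010010000
Gen 1 (rule 137): 000000111
Gen 2 (rule 225): 111110011
Gen 3 (rule 122): 100011111
Gen 4 (rule 73): 001010001
Gen 5 (rule 137): 100000100
Gen 6 (rule 225): 001110001
Gen 7 (rule 122): 011011010
Gen 8 (rule 73): 011011000
Gen 9 (rule 137): 010010011
Gen 10 (rule 225): 000000001
Gen 11 (rule 122): 000000010

Answer: 1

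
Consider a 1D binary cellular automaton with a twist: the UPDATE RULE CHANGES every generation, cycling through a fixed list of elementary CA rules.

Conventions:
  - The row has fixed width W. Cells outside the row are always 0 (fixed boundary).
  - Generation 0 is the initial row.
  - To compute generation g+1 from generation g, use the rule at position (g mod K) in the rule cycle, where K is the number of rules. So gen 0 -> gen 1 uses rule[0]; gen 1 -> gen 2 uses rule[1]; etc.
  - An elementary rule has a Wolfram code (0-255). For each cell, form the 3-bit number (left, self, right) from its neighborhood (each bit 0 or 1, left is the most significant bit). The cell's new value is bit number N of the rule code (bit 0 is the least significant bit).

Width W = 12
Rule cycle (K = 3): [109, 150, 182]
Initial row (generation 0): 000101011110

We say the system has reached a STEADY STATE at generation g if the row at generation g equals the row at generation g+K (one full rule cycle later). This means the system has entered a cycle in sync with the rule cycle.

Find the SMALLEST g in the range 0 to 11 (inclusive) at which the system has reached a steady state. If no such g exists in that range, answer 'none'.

Answer: none

Derivation:
Gen 0: 000101011110
Gen 1 (rule 109): 110111110010
Gen 2 (rule 150): 000011101111
Gen 3 (rule 182): 000101010110
Gen 4 (rule 109): 110111111110
Gen 5 (rule 150): 000011111101
Gen 6 (rule 182): 000101111011
Gen 7 (rule 109): 110111001111
Gen 8 (rule 150): 000010110110
Gen 9 (rule 182): 000111001001
Gen 10 (rule 109): 110101001001
Gen 11 (rule 150): 000101111111
Gen 12 (rule 182): 001110111110
Gen 13 (rule 109): 101011100010
Gen 14 (rule 150): 101001010111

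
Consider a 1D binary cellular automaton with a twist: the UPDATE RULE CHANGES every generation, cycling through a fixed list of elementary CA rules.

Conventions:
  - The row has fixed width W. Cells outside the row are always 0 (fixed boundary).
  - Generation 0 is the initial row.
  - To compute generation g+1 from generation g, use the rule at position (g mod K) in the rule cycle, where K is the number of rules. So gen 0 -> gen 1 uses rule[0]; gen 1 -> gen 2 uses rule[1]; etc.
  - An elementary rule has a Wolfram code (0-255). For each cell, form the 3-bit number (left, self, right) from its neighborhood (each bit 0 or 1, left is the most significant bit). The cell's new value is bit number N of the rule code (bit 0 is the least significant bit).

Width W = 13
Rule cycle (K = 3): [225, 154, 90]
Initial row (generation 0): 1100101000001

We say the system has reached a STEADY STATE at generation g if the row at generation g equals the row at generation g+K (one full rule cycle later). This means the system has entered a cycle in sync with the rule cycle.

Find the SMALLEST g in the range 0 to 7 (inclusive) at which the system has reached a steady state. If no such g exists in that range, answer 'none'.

Answer: none

Derivation:
Gen 0: 1100101000001
Gen 1 (rule 225): 0100010011100
Gen 2 (rule 154): 1010101111010
Gen 3 (rule 90): 0000001001001
Gen 4 (rule 225): 1111100000000
Gen 5 (rule 154): 1111010000000
Gen 6 (rule 90): 1001001000000
Gen 7 (rule 225): 0000000011111
Gen 8 (rule 154): 0000000111110
Gen 9 (rule 90): 0000001100011
Gen 10 (rule 225): 1111100101001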